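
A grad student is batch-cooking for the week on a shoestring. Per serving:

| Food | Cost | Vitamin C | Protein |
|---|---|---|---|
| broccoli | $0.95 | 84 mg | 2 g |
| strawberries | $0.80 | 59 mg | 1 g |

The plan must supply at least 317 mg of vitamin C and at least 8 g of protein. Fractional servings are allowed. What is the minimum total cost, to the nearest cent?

At the optimum either one food covers both requirements or two foods hit both targets exactly; no other combination can be cheaper.
broccoli only: max(317/84, 8/2) = 4 servings → $3.80.
strawberries only: max(317/59, 8/1) = 8 servings → $6.40.
broccoli + strawberries: the both-tight solution has a negative serving — not a feasible corner.
The minimum over all feasible corners is $3.80.

$3.80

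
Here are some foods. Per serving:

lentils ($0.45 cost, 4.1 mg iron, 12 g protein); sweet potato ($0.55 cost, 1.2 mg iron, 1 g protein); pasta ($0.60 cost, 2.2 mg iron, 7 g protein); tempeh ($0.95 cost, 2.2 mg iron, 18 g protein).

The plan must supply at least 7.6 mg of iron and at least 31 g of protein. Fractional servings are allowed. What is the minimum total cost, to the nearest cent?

The cheapest plan sits at a corner of the feasible region — with two constraints it uses at most two foods.
lentils only: max(7.6/4.1, 31/12) = 2.583 servings → $1.16.
sweet potato only: max(7.6/1.2, 31/1) = 31 servings → $17.05.
pasta only: max(7.6/2.2, 31/7) = 4.429 servings → $2.66.
tempeh only: max(7.6/2.2, 31/18) = 3.455 servings → $3.28.
lentils + sweet potato with both targets exact would need a negative amount; discard.
lentils + pasta with both targets exact would need a negative amount; discard.
lentils + tempeh with both tight: 1.447 servings and 0.7574 servings → $1.37.
sweet potato + pasta with both targets exact would need a negative amount; discard.
sweet potato + tempeh with both tight: 3.536 servings and 1.526 servings → $3.39.
pasta + tempeh with both tight: 2.835 servings and 0.6198 servings → $2.29.
So the least-cost plan costs $1.16.

$1.16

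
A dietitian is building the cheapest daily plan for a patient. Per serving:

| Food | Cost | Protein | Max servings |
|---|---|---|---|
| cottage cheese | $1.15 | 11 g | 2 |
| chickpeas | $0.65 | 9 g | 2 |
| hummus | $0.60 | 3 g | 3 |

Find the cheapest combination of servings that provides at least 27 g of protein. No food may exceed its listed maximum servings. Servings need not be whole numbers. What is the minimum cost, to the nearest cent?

Cost per g of protein: chickpeas $0.0722, cottage cheese $0.1045, hummus $0.2000.
Take 2 servings of chickpeas: +18.0 g protein for $1.30 (total $1.30, still need 9.0 g).
Take 0.8182 servings of cottage cheese: +9.0 g protein for $0.94 (total $2.24, still need 0.0 g).
Filling from the cheapest source first is optimal under one linear minimum: $2.24.

$2.24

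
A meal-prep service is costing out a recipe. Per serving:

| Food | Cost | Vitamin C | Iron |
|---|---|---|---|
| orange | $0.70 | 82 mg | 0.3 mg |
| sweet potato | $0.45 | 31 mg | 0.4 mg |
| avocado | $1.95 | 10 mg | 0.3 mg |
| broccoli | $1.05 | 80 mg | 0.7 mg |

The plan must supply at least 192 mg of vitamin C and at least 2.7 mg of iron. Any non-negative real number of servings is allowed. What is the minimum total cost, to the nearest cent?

orange only: max(192/82, 2.7/0.3) = 9 servings → $6.30.
sweet potato only: max(192/31, 2.7/0.4) = 6.75 servings → $3.04.
avocado only: max(192/10, 2.7/0.3) = 19.2 servings → $37.44.
broccoli only: max(192/80, 2.7/0.7) = 3.857 servings → $4.05.
orange + sweet potato: intersection lies outside the first quadrant.
orange + avocado with both tight: 1.417 servings and 7.583 servings → $15.78.
orange + broccoli with both targets exact would need a negative amount; discard.
sweet potato + avocado with both tight: 5.774 servings and 1.302 servings → $5.14.
sweet potato + broccoli: the both-tight solution has a negative serving — not a feasible corner.
avocado + broccoli with both tight: 4.8 servings and 1.8 servings → $11.25.
So the least-cost plan costs $3.04.

$3.04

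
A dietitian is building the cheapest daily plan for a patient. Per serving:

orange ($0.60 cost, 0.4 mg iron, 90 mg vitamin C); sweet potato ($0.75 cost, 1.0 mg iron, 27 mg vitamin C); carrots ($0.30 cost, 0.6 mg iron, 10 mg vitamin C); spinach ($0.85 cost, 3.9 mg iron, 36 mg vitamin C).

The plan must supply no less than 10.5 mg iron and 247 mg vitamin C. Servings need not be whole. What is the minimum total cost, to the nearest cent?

$3.18

Compare the cost at each extreme point of the feasible region.
orange only: max(10.5/0.4, 247/90) = 26.25 servings → $15.75.
sweet potato only: max(10.5/1.0, 247/27) = 10.5 servings → $7.88.
carrots only: max(10.5/0.6, 247/10) = 24.7 servings → $7.41.
spinach only: max(10.5/3.9, 247/36) = 6.861 servings → $5.83.
orange + sweet potato: the both-tight solution has a negative serving — not a feasible corner.
orange + carrots with both tight: 0.864 servings and 16.92 servings → $5.60.
orange + spinach with both tight: 1.739 servings and 2.514 servings → $3.18.
sweet potato + carrots with both tight: 6.968 servings and 5.887 servings → $6.99.
sweet potato + spinach with both tight: 8.446 servings and 0.5267 servings → $6.78.
carrots + spinach with both targets exact would need a negative amount; discard.
The minimum over all feasible corners is $3.18.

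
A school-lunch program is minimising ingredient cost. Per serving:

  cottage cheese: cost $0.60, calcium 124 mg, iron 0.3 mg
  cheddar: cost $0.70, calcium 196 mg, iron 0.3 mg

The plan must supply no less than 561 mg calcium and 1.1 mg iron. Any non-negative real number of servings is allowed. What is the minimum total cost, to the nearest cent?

A basic optimal solution has at most two foods positive. Try each food alone and each pair with both targets met exactly.
cottage cheese only: max(561/124, 1.1/0.3) = 4.524 servings → $2.71.
cheddar only: max(561/196, 1.1/0.3) = 3.667 servings → $2.57.
cottage cheese + cheddar with both tight: 2.19 servings and 1.477 servings → $2.35.
The minimum over all feasible corners is $2.35.

$2.35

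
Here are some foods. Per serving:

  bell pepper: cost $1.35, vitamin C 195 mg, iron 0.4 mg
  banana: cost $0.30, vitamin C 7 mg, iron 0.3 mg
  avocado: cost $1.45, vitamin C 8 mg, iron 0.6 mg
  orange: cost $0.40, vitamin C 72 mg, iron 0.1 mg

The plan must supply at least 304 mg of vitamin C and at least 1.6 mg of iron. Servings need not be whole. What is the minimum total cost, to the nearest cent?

$2.75

Two binding constraints pin down two serving amounts, so the optimal mix uses at most two foods. The candidates are each food alone (scaled to the tighter of vitamin C/iron) and each pair with both constraints tight.
bell pepper only: max(304/195, 1.6/0.4) = 4 servings → $5.40.
banana only: max(304/7, 1.6/0.3) = 43.43 servings → $13.03.
avocado only: max(304/8, 1.6/0.6) = 38 servings → $55.10.
orange only: max(304/72, 1.6/0.1) = 16 servings → $6.40.
bell pepper + banana with both tight: 1.436 servings and 3.418 servings → $2.96.
bell pepper + avocado with both tight: 1.49 servings and 1.673 servings → $4.44.
bell pepper + orange: the both-tight solution has a negative serving — not a feasible corner.
banana + avocado with both targets exact would need a negative amount; discard.
banana + orange with both tight: 4.057 servings and 3.828 servings → $2.75.
avocado + orange with both tight: 2 servings and 4 servings → $4.50.
Cheapest feasible corner: $2.75.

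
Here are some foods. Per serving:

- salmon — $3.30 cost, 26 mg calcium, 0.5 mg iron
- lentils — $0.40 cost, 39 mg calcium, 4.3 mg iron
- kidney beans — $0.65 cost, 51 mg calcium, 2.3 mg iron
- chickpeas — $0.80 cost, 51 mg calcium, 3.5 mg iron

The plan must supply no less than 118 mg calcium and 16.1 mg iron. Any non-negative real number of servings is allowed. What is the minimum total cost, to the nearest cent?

This is a tiny linear program; its minimum lies at a vertex of the feasible set. List the vertices and price them.
salmon only: max(118/26, 16.1/0.5) = 32.2 servings → $106.26.
lentils only: max(118/39, 16.1/4.3) = 3.744 servings → $1.50.
kidney beans only: max(118/51, 16.1/2.3) = 7 servings → $4.55.
chickpeas only: max(118/51, 16.1/3.5) = 4.6 servings → $3.68.
salmon + lentils with both targets exact would need a negative amount; discard.
salmon + kidney beans: intersection lies outside the first quadrant.
salmon + chickpeas with both targets exact would need a negative amount; discard.
lentils + kidney beans: the both-tight solution has a negative serving — not a feasible corner.
lentils + chickpeas with both targets exact would need a negative amount; discard.
kidney beans + chickpeas: the both-tight solution has a negative serving — not a feasible corner.
The minimum over all feasible corners is $1.50.

$1.50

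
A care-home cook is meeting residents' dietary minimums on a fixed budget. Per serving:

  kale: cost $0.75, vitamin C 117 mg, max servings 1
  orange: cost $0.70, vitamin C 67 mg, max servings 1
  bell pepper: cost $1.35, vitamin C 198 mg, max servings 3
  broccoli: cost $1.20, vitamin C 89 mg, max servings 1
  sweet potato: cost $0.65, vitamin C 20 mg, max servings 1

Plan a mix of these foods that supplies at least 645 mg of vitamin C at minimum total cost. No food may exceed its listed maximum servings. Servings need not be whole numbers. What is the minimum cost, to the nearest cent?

Cost per mg of vitamin C: kale $0.0064, bell pepper $0.0068, orange $0.0104, broccoli $0.0135, sweet potato $0.0325.
Take 1 serving of kale: +117.0 mg vitamin C for $0.75 (total $0.75, still need 528.0 mg).
Take 2.667 servings of bell pepper: +528.0 mg vitamin C for $3.60 (total $4.35, still need 0.0 mg).
Greedy by cheapest-per-mg is optimal for a single linear constraint, so the minimum cost is $4.35.

$4.35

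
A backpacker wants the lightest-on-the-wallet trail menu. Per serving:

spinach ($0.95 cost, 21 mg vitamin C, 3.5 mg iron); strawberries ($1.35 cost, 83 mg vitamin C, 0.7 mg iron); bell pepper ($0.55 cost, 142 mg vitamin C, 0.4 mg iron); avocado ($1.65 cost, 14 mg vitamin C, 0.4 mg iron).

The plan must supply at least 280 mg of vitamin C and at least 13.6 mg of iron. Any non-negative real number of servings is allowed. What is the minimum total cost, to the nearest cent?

A basic optimal solution has at most two foods positive. Try each food alone and each pair with both targets met exactly.
spinach only: max(280/21, 13.6/3.5) = 13.33 servings → $12.67.
strawberries only: max(280/83, 13.6/0.7) = 19.43 servings → $26.23.
bell pepper only: max(280/142, 13.6/0.4) = 34 servings → $18.70.
avocado only: max(280/14, 13.6/0.4) = 34 servings → $56.10.
spinach + strawberries with both tight: 3.382 servings and 2.518 servings → $6.61.
spinach + bell pepper with both tight: 3.723 servings and 1.421 servings → $4.32.
spinach + avocado with both tight: 1.931 servings and 17.1 servings → $30.06.
strawberries + bell pepper: the both-tight solution has a negative serving — not a feasible corner.
strawberries + avocado: the both-tight solution has a negative serving — not a feasible corner.
bell pepper + avocado with both targets exact would need a negative amount; discard.
The minimum over all feasible corners is $4.32.

$4.32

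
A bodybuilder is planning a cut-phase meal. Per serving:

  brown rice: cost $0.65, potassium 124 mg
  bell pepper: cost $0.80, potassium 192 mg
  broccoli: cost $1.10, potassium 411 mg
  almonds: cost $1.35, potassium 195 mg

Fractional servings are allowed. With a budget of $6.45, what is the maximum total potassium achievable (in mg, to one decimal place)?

Potassium per dollar: broccoli 373.6, bell pepper 240, brown rice 190.8, almonds 144.4.
With no serving limits, spend the whole cost allowance on broccoli: $6.45 / $1.10 × 411 mg = 2410.0 mg.

2410.0 mg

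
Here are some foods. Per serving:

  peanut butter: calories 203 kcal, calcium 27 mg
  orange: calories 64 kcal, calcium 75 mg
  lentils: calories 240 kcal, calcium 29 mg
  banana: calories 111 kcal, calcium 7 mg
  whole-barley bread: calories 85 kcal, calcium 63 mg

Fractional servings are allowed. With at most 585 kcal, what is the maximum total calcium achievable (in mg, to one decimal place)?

685.5 mg

Calcium per kcal: orange 1.172, whole-barley bread 0.7412, peanut butter 0.133, lentils 0.1208, banana 0.06306.
With no serving limits, spend the whole calories allowance on orange: 585 kcal / 64 kcal × 75 mg = 685.5 mg.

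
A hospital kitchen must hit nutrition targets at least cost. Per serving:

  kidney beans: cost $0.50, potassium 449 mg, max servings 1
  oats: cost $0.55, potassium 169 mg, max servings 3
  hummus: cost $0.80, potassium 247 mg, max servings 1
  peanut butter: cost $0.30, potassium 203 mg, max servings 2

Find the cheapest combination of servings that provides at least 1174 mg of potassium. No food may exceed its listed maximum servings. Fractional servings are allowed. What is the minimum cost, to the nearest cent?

$2.13

Cost per mg of potassium: kidney beans $0.0011, peanut butter $0.0015, hummus $0.0032, oats $0.0033.
Take 1 serving of kidney beans: +449.0 mg potassium for $0.50 (total $0.50, still need 725.0 mg).
Take 2 servings of peanut butter: +406.0 mg potassium for $0.60 (total $1.10, still need 319.0 mg).
Take 1 serving of hummus: +247.0 mg potassium for $0.80 (total $1.90, still need 72.0 mg).
Take 0.426 servings of oats: +72.0 mg potassium for $0.23 (total $2.13, still need 0.0 mg).
Filling from the cheapest source first is optimal under one linear minimum: $2.13.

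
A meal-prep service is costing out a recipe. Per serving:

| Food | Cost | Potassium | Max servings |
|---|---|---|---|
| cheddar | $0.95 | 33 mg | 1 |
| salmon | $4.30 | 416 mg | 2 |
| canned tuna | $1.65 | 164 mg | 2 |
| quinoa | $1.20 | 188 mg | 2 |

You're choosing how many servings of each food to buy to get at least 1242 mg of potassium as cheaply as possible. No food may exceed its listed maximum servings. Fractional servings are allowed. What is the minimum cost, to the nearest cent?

Cost per mg of potassium: quinoa $0.0064, canned tuna $0.0101, salmon $0.0103, cheddar $0.0288.
Take 2 servings of quinoa: +376.0 mg potassium for $2.40 (total $2.40, still need 866.0 mg).
Take 2 servings of canned tuna: +328.0 mg potassium for $3.30 (total $5.70, still need 538.0 mg).
Take 1.293 servings of salmon: +538.0 mg potassium for $5.56 (total $11.26, still need 0.0 mg).
Filling from the cheapest source first is optimal under one linear minimum: $11.26.

$11.26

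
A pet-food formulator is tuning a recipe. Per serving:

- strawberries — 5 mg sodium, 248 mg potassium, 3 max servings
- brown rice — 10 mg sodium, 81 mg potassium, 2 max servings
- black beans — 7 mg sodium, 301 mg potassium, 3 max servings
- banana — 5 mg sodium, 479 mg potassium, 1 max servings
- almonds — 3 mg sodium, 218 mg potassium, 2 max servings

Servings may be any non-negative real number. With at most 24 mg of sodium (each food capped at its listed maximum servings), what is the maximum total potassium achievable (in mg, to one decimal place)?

Potassium per mg sodium: banana 95.8, almonds 72.67, strawberries 49.6, black beans 43, brown rice 8.1.
Take 1 serving of banana: uses 5 mg sodium, +479.0 mg potassium (running total 479.0 mg).
Take 2 servings of almonds: uses 6 mg sodium, +436.0 mg potassium (running total 915.0 mg).
Take 2.6 servings of strawberries: uses 13 mg sodium, +644.8 mg potassium (running total 1559.8 mg).
Filling greedily by potassium-per-mg sodium is optimal for one linear limit, giving 1559.8 mg.

1559.8 mg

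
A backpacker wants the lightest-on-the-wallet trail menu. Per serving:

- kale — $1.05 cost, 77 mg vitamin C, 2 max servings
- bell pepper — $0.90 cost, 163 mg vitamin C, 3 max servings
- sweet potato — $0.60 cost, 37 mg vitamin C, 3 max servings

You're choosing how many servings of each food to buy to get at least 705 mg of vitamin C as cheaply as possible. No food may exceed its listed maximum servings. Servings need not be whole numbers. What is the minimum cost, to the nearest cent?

$5.81

Cost per mg of vitamin C: bell pepper $0.0055, kale $0.0136, sweet potato $0.0162.
Take 3 servings of bell pepper: +489.0 mg vitamin C for $2.70 (total $2.70, still need 216.0 mg).
Take 2 servings of kale: +154.0 mg vitamin C for $2.10 (total $4.80, still need 62.0 mg).
Take 1.676 servings of sweet potato: +62.0 mg vitamin C for $1.01 (total $5.81, still need 0.0 mg).
Filling from the cheapest source first is optimal under one linear minimum: $5.81.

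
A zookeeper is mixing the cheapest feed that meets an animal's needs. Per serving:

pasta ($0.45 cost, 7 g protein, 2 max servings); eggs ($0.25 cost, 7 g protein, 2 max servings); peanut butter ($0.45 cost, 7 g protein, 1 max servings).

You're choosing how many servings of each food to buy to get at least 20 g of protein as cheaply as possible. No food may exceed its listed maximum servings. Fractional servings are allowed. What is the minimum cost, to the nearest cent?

Cost per g of protein: eggs $0.0357, pasta $0.0643, peanut butter $0.0643.
Take 2 servings of eggs: +14.0 g protein for $0.50 (total $0.50, still need 6.0 g).
Take 0.8571 servings of pasta: +6.0 g protein for $0.39 (total $0.89, still need 0.0 g).
Greedy by cheapest-per-g is optimal for a single linear constraint, so the minimum cost is $0.89.

$0.89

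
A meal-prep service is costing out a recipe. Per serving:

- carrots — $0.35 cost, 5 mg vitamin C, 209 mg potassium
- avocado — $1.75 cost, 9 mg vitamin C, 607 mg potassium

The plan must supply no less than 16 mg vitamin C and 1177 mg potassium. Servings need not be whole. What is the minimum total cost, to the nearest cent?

$1.97

carrots only: max(16/5, 1177/209) = 5.632 servings → $1.97.
avocado only: max(16/9, 1177/607) = 1.939 servings → $3.39.
carrots + avocado: the both-tight solution has a negative serving — not a feasible corner.
So the least-cost plan costs $1.97.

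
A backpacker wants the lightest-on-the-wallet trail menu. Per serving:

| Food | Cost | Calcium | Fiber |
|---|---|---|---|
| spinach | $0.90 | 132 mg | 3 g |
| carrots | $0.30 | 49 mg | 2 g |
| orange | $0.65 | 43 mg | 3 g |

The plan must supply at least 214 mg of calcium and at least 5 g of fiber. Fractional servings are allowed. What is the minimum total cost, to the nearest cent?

At the optimum either one food covers both requirements or two foods hit both targets exactly; no other combination can be cheaper.
spinach only: max(214/132, 5/3) = 1.667 servings → $1.50.
carrots only: max(214/49, 5/2) = 4.367 servings → $1.31.
orange only: max(214/43, 5/3) = 4.977 servings → $3.23.
spinach + carrots with both tight: 1.564 servings and 0.1538 servings → $1.45.
spinach + orange with both tight: 1.599 servings and 0.06742 servings → $1.48.
carrots + orange: intersection lies outside the first quadrant.
So the least-cost plan costs $1.31.

$1.31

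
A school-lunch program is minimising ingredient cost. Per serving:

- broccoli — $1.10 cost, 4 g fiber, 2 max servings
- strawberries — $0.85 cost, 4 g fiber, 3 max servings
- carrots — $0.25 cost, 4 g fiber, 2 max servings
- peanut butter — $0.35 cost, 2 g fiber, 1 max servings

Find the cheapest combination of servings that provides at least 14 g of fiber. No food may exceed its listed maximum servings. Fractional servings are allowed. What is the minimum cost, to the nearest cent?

Cost per g of fiber: carrots $0.0625, peanut butter $0.1750, strawberries $0.2125, broccoli $0.2750.
Take 2 servings of carrots: +8.0 g fiber for $0.50 (total $0.50, still need 6.0 g).
Take 1 serving of peanut butter: +2.0 g fiber for $0.35 (total $0.85, still need 4.0 g).
Take 1 serving of strawberries: +4.0 g fiber for $0.85 (total $1.70, still need 0.0 g).
Filling from the cheapest source first is optimal under one linear minimum: $1.70.

$1.70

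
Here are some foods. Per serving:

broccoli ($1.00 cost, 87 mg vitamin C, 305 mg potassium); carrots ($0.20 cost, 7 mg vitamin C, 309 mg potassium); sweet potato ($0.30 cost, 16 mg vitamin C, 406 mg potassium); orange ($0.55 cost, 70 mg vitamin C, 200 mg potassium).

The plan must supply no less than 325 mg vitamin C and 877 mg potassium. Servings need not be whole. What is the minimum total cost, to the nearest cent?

Two binding constraints pin down two serving amounts, so the optimal mix uses at most two foods. The candidates are each food alone (scaled to the tighter of vitamin C/potassium) and each pair with both constraints tight.
broccoli only: max(325/87, 877/305) = 3.736 servings → $3.74.
carrots only: max(325/7, 877/309) = 46.43 servings → $9.29.
sweet potato only: max(325/16, 877/406) = 20.31 servings → $6.09.
orange only: max(325/70, 877/200) = 4.643 servings → $2.55.
broccoli + carrots: intersection lies outside the first quadrant.
broccoli + sweet potato: the both-tight solution has a negative serving — not a feasible corner.
broccoli + orange: intersection lies outside the first quadrant.
carrots + sweet potato with both targets exact would need a negative amount; discard.
carrots + orange: the both-tight solution has a negative serving — not a feasible corner.
sweet potato + orange: the both-tight solution has a negative serving — not a feasible corner.
The minimum over all feasible corners is $2.55.

$2.55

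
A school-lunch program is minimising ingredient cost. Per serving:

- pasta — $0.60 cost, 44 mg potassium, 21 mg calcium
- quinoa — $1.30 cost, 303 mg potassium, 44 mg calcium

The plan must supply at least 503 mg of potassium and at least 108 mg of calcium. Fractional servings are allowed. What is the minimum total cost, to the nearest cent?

$3.14

pasta only: max(503/44, 108/21) = 11.43 servings → $6.86.
quinoa only: max(503/303, 108/44) = 2.455 servings → $3.19.
pasta + quinoa with both tight: 2.393 servings and 1.313 servings → $3.14.
Cheapest feasible corner: $3.14.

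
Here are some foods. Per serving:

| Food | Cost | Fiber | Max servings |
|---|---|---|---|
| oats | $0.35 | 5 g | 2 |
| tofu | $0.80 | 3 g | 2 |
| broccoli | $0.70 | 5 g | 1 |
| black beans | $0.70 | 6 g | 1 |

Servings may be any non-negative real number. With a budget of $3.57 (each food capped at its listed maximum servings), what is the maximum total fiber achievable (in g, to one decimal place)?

Fiber per dollar: oats 14.29, black beans 8.571, broccoli 7.143, tofu 3.75.
Take 2 servings of oats: spends $0.70, +10.0 g fiber (running total 10.0 g).
Take 1 serving of black beans: spends $0.70, +6.0 g fiber (running total 16.0 g).
Take 1 serving of broccoli: spends $0.70, +5.0 g fiber (running total 21.0 g).
Take 1.837 servings of tofu: spends $1.47, +5.5 g fiber (running total 26.5 g).
Filling greedily by fiber-per-dollar is optimal for one linear limit, giving 26.5 g.

26.5 g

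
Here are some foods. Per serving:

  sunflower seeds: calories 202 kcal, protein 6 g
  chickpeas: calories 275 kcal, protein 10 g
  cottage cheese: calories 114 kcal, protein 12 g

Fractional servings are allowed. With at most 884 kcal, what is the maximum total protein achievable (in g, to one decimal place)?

93.1 g

Protein per kcal: cottage cheese 0.1053, chickpeas 0.03636, sunflower seeds 0.0297.
With no serving limits, spend the whole calories allowance on cottage cheese: 884 kcal / 114 kcal × 12 g = 93.1 g.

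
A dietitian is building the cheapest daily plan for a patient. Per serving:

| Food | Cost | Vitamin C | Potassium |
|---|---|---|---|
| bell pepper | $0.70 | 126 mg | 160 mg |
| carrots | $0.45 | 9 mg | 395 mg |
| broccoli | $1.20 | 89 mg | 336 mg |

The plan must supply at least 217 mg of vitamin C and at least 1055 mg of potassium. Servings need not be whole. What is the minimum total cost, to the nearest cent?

With two linear requirements the optimum uses one or two foods; enumerate the corners.
bell pepper only: max(217/126, 1055/160) = 6.594 servings → $4.62.
carrots only: max(217/9, 1055/395) = 24.11 servings → $10.85.
broccoli only: max(217/89, 1055/336) = 3.14 servings → $3.77.
bell pepper + carrots with both tight: 1.577 servings and 2.032 servings → $2.02.
bell pepper + broccoli: the both-tight solution has a negative serving — not a feasible corner.
carrots + broccoli with both tight: 0.653 servings and 2.372 servings → $3.14.
Cheapest feasible corner: $2.02.

$2.02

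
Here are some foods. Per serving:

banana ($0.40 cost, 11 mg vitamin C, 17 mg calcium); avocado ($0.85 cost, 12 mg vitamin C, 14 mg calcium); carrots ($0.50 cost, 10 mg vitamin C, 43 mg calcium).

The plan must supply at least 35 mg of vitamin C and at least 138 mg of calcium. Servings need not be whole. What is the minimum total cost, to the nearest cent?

Two binding constraints pin down two serving amounts, so the optimal mix uses at most two foods. The candidates are each food alone (scaled to the tighter of vitamin C/calcium) and each pair with both constraints tight.
banana only: max(35/11, 138/17) = 8.118 servings → $3.25.
avocado only: max(35/12, 138/14) = 9.857 servings → $8.38.
carrots only: max(35/10, 138/43) = 3.5 servings → $1.75.
banana + avocado: intersection lies outside the first quadrant.
banana + carrots with both tight: 0.4125 servings and 3.046 servings → $1.69.
avocado + carrots with both tight: 0.3324 servings and 3.101 servings → $1.83.
So the least-cost plan costs $1.69.

$1.69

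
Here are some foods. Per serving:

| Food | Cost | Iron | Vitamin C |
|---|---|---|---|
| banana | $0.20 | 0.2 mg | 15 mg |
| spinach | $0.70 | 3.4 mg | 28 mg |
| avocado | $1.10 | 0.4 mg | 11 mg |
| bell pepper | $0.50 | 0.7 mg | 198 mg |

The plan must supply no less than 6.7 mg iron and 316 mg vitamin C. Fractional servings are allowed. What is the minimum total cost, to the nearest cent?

banana only: max(6.7/0.2, 316/15) = 33.5 servings → $6.70.
spinach only: max(6.7/3.4, 316/28) = 11.29 servings → $7.90.
avocado only: max(6.7/0.4, 316/11) = 28.73 servings → $31.60.
bell pepper only: max(6.7/0.7, 316/198) = 9.571 servings → $4.79.
banana + spinach with both tight: 19.53 servings and 0.8216 servings → $4.48.
banana + avocado with both tight: 13.87 servings and 9.816 servings → $13.57.
banana + bell pepper: the both-tight solution has a negative serving — not a feasible corner.
spinach + avocado: intersection lies outside the first quadrant.
spinach + bell pepper with both tight: 1.691 servings and 1.357 servings → $1.86.
avocado + bell pepper with both tight: 15.46 servings and 0.7371 servings → $17.37.
Cheapest feasible corner: $1.86.

$1.86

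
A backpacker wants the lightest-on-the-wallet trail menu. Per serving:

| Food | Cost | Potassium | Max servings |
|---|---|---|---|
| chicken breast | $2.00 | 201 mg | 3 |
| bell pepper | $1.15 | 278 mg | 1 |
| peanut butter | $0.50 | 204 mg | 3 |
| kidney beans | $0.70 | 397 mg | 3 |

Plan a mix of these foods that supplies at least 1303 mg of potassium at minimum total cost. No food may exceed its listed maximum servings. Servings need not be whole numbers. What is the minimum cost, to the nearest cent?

$2.37

Cost per mg of potassium: kidney beans $0.0018, peanut butter $0.0025, bell pepper $0.0041, chicken breast $0.0100.
Take 3 servings of kidney beans: +1191.0 mg potassium for $2.10 (total $2.10, still need 112.0 mg).
Take 0.549 servings of peanut butter: +112.0 mg potassium for $0.27 (total $2.37, still need 0.0 mg).
Filling from the cheapest source first is optimal under one linear minimum: $2.37.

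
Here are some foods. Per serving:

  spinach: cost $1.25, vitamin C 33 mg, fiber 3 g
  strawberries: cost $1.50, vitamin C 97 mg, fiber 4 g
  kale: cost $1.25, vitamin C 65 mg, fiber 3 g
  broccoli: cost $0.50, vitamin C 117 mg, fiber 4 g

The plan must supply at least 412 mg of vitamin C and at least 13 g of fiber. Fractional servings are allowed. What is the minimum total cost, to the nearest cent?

$1.76

With two linear requirements the optimum uses one or two foods; enumerate the corners.
spinach only: max(412/33, 13/3) = 12.48 servings → $15.61.
strawberries only: max(412/97, 13/4) = 4.247 servings → $6.37.
kale only: max(412/65, 13/3) = 6.338 servings → $7.92.
broccoli only: max(412/117, 13/4) = 3.521 servings → $1.76.
spinach + strawberries: the both-tight solution has a negative serving — not a feasible corner.
spinach + kale with both targets exact would need a negative amount; discard.
spinach + broccoli: the both-tight solution has a negative serving — not a feasible corner.
strawberries + kale with both targets exact would need a negative amount; discard.
strawberries + broccoli: the both-tight solution has a negative serving — not a feasible corner.
kale + broccoli: the both-tight solution has a negative serving — not a feasible corner.
So the least-cost plan costs $1.76.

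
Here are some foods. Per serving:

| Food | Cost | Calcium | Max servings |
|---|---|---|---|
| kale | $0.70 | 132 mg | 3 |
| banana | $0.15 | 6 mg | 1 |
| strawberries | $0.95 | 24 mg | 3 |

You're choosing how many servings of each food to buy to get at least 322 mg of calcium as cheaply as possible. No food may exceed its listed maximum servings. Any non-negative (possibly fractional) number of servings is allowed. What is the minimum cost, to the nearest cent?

$1.71

Cost per mg of calcium: kale $0.0053, banana $0.0250, strawberries $0.0396.
Take 2.439 servings of kale: +322.0 mg calcium for $1.71 (total $1.71, still need 0.0 mg).
Greedy by cheapest-per-mg is optimal for a single linear constraint, so the minimum cost is $1.71.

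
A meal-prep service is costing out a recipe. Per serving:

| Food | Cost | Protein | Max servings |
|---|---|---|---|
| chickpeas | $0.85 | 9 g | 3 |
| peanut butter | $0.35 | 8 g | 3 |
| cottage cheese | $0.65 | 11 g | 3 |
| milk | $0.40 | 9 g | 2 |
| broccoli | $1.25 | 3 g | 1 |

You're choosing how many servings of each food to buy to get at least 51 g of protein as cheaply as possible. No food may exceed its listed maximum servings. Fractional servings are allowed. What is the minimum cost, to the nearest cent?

Cost per g of protein: peanut butter $0.0437, milk $0.0444, cottage cheese $0.0591, chickpeas $0.0944, broccoli $0.4167.
Take 3 servings of peanut butter: +24.0 g protein for $1.05 (total $1.05, still need 27.0 g).
Take 2 servings of milk: +18.0 g protein for $0.80 (total $1.85, still need 9.0 g).
Take 0.8182 servings of cottage cheese: +9.0 g protein for $0.53 (total $2.38, still need 0.0 g).
Greedy by cheapest-per-g is optimal for a single linear constraint, so the minimum cost is $2.38.

$2.38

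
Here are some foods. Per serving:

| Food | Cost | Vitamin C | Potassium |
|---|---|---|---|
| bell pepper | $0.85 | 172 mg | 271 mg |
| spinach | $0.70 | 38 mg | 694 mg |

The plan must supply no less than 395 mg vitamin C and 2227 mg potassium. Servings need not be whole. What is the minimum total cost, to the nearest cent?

$3.25

This is a tiny linear program; its minimum lies at a vertex of the feasible set. List the vertices and price them.
bell pepper only: max(395/172, 2227/271) = 8.218 servings → $6.99.
spinach only: max(395/38, 2227/694) = 10.39 servings → $7.28.
bell pepper + spinach with both tight: 1.737 servings and 2.53 servings → $3.25.
The minimum over all feasible corners is $3.25.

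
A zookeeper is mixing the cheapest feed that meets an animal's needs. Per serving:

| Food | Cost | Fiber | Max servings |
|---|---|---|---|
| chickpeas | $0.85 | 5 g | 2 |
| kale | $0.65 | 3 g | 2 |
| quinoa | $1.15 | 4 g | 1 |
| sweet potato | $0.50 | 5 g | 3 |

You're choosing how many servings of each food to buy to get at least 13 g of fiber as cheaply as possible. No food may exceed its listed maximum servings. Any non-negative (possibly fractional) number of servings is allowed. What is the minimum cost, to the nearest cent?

Cost per g of fiber: sweet potato $0.1000, chickpeas $0.1700, kale $0.2167, quinoa $0.2875.
Take 2.6 servings of sweet potato: +13.0 g fiber for $1.30 (total $1.30, still need 0.0 g).
Greedy by cheapest-per-g is optimal for a single linear constraint, so the minimum cost is $1.30.

$1.30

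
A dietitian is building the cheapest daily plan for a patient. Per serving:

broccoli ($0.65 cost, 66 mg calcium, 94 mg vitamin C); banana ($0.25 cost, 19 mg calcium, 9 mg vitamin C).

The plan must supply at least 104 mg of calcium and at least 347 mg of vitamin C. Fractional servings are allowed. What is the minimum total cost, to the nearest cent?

The cheapest plan sits at a corner of the feasible region — with two constraints it uses at most two foods.
broccoli only: max(104/66, 347/94) = 3.691 servings → $2.40.
banana only: max(104/19, 347/9) = 38.56 servings → $9.64.
broccoli + banana: intersection lies outside the first quadrant.
The minimum over all feasible corners is $2.40.

$2.40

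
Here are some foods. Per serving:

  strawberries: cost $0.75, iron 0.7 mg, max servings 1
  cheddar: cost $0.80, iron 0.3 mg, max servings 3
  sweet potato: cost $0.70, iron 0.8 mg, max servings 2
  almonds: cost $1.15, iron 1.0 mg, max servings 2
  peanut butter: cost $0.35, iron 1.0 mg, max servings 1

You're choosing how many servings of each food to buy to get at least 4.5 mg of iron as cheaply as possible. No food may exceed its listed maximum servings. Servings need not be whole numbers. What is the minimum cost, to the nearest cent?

Cost per mg of iron: peanut butter $0.3500, sweet potato $0.8750, strawberries $1.0714, almonds $1.1500, cheddar $2.6667.
Take 1 serving of peanut butter: +1.0 mg iron for $0.35 (total $0.35, still need 3.5 mg).
Take 2 servings of sweet potato: +1.6 mg iron for $1.40 (total $1.75, still need 1.9 mg).
Take 1 serving of strawberries: +0.7 mg iron for $0.75 (total $2.50, still need 1.2 mg).
Take 1.2 servings of almonds: +1.2 mg iron for $1.38 (total $3.88, still need 0.0 mg).
Filling from the cheapest source first is optimal under one linear minimum: $3.88.

$3.88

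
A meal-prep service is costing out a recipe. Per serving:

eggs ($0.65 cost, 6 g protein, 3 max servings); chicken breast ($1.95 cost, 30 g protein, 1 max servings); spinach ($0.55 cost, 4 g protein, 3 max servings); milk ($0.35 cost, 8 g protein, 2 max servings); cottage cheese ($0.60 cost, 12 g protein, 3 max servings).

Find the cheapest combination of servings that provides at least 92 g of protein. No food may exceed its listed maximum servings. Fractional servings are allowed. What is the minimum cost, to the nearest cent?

Cost per g of protein: milk $0.0437, cottage cheese $0.0500, chicken breast $0.0650, eggs $0.1083, spinach $0.1375.
Take 2 servings of milk: +16.0 g protein for $0.70 (total $0.70, still need 76.0 g).
Take 3 servings of cottage cheese: +36.0 g protein for $1.80 (total $2.50, still need 40.0 g).
Take 1 serving of chicken breast: +30.0 g protein for $1.95 (total $4.45, still need 10.0 g).
Take 1.667 servings of eggs: +10.0 g protein for $1.08 (total $5.53, still need 0.0 g).
Greedy by cheapest-per-g is optimal for a single linear constraint, so the minimum cost is $5.53.

$5.53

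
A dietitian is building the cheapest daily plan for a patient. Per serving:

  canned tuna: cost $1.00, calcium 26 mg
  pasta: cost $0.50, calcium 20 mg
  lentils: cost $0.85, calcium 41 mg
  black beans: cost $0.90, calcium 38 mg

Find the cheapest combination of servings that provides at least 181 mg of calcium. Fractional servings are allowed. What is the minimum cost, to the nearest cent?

Cost per mg of calcium: lentils $0.0207, black beans $0.0237, pasta $0.0250, canned tuna $0.0385.
With no serving limits, use only lentils: 181 mg / 41 mg = 4.415 servings × $0.85 = $3.75.

$3.75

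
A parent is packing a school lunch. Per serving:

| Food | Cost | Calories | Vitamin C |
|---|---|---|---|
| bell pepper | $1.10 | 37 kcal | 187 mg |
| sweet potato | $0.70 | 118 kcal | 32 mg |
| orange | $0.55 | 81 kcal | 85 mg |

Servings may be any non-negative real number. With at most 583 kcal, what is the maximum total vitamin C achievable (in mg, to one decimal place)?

2946.5 mg

Vitamin C per kcal: bell pepper 5.054, orange 1.049, sweet potato 0.2712.
With no serving limits, spend the whole calories allowance on bell pepper: 583 kcal / 37 kcal × 187 mg = 2946.5 mg.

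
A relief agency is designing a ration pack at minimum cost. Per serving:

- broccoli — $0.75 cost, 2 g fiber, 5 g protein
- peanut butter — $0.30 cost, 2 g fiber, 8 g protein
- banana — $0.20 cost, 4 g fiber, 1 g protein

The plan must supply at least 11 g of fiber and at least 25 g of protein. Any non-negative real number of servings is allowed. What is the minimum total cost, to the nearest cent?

$1.14

For a min-cost LP with two ≥-constraints, a basic feasible solution has at most two positive variables.
broccoli only: max(11/2, 25/5) = 5.5 servings → $4.12.
peanut butter only: max(11/2, 25/8) = 5.5 servings → $1.65.
banana only: max(11/4, 25/1) = 25 servings → $5.00.
broccoli + peanut butter: the both-tight solution has a negative serving — not a feasible corner.
broccoli + banana with both tight: 4.944 servings and 0.2778 servings → $3.76.
peanut butter + banana with both tight: 2.967 servings and 1.267 servings → $1.14.
So the least-cost plan costs $1.14.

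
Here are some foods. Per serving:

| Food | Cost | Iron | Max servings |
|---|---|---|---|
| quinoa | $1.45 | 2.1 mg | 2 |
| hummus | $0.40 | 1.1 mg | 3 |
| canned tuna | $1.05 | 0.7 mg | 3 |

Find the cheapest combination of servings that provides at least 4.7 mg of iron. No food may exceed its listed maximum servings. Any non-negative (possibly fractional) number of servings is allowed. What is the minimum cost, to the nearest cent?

Cost per mg of iron: hummus $0.3636, quinoa $0.6905, canned tuna $1.5000.
Take 3 servings of hummus: +3.3 mg iron for $1.20 (total $1.20, still need 1.4 mg).
Take 0.6667 servings of quinoa: +1.4 mg iron for $0.97 (total $2.17, still need 0.0 mg).
Greedy by cheapest-per-mg is optimal for a single linear constraint, so the minimum cost is $2.17.

$2.17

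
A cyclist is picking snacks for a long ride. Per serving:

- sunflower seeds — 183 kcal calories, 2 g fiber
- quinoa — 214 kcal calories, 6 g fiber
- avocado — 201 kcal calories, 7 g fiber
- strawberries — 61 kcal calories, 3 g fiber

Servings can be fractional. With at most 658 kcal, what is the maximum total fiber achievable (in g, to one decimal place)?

32.4 g

Fiber per kcal: strawberries 0.04918, avocado 0.03483, quinoa 0.02804, sunflower seeds 0.01093.
With no serving limits, spend the whole calories allowance on strawberries: 658 kcal / 61 kcal × 3 g = 32.4 g.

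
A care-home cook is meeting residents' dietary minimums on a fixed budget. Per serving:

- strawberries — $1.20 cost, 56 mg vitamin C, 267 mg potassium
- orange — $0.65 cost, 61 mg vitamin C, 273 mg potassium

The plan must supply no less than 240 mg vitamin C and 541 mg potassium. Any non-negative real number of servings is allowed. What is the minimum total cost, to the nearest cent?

$2.56

At the optimum either one food covers both requirements or two foods hit both targets exactly; no other combination can be cheaper.
strawberries only: max(240/56, 541/267) = 4.286 servings → $5.14.
orange only: max(240/61, 541/273) = 3.934 servings → $2.56.
strawberries + orange: intersection lies outside the first quadrant.
Cheapest feasible corner: $2.56.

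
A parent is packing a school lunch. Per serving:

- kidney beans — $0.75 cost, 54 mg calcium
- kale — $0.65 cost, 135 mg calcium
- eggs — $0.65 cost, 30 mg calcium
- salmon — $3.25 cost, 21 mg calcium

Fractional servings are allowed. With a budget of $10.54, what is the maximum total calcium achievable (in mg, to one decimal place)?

Calcium per dollar: kale 207.7, kidney beans 72, eggs 46.15, salmon 6.462.
With no serving limits, spend the whole cost allowance on kale: $10.54 / $0.65 × 135 mg = 2189.1 mg.

2189.1 mg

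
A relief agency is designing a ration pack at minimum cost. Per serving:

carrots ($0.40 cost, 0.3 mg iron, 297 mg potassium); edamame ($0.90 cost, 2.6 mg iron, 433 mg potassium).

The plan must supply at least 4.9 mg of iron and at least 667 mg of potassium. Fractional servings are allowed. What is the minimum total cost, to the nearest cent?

carrots only: max(4.9/0.3, 667/297) = 16.33 servings → $6.53.
edamame only: max(4.9/2.6, 667/433) = 1.885 servings → $1.70.
carrots + edamame: the both-tight solution has a negative serving — not a feasible corner.
So the least-cost plan costs $1.70.

$1.70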